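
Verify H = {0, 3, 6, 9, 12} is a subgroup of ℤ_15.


Subgroup test for H = {0, 3, 6, 9, 12} in (ℤ_15, +):
(1) 0 ∈ H? Yes
(2) Closure: for all a,b ∈ H, (a+b) mod 15 ∈ H? Yes
(3) Inverses: for all a ∈ H, -a mod 15 ∈ H? Yes

Yes, H is a subgroup of ℤ_15


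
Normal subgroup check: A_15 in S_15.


H = A_15 in S_15
A_15 has index 2 in S_15, and every subgroup of index 2 is normal

Yes, normal subgroup


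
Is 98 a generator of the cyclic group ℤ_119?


g generates ℤ_n iff gcd(g, n) = 1
gcd(98, 119) = 7
Since gcd = 7 ≠ 1, ⟨98⟩ has order 17 < 119, so 98 is not a generator.

No, 98 does not generate ℤ_119


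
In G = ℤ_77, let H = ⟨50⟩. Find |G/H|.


|⟨50⟩| = n / gcd(50, 77) = 77 / 1 = 77
H is normal (ℤ_77 is abelian).
|G/H| = |G| / |H| = 77 / 77 = 1

|G/H| = 1


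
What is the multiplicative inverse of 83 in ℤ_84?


Use the extended Euclidean algorithm to write 1 = 83·s + 84·t; then s mod 84 is the inverse.
Euclidean algorithm:
  83 = 0·84 + 83
  84 = 1·83 + 1
  83 = 83·1 + 0
gcd(83,84) = 1
Back-substitution gives: 83·(-1) + 84·(1) = 1
So 83⁻¹ ≡ -1 ≡ 83 (mod 84)
Check: 83 × 83 = 6889 ≡ 1 (mod 84) ✓

83⁻¹ ≡ 83 (mod 84)


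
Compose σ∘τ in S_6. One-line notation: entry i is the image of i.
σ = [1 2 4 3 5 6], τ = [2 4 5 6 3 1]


σ∘τ: apply τ first, then σ
1 →τ 2 →σ 2
2 →τ 4 →σ 3
3 →τ 5 →σ 5
4 →τ 6 →σ 6
5 →τ 3 →σ 4
6 →τ 1 →σ 1

σ∘τ = [2 3 5 6 4 1]


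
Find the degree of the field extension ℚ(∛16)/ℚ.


∛16 has minimal polynomial x³ - 16 (irreducible over ℚ since 16 is not a perfect cube)

[ℚ(∛16)/ℚ] = 3


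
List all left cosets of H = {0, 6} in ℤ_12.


H = {0, 6}, |H| = 2
Number of cosets = |G|/|H| = 12/2 = 6
0 + H = {0, 6}
1 + H = {1, 7}
2 + H = {2, 8}
3 + H = {3, 9}
4 + H = {4, 10}
5 + H = {5, 11}

Cosets: 0+H={0,6}; 1+H={1,7}; 2+H={2,8}; 3+H={3,9}; 4+H={4,10}; 5+H={5,11}


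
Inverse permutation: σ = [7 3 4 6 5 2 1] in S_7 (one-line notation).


To find σ⁻¹, swap domain and range:
σ(1) = 7 → σ⁻¹(7) = 1
σ(2) = 3 → σ⁻¹(3) = 2
σ(3) = 4 → σ⁻¹(4) = 3
σ(4) = 6 → σ⁻¹(6) = 4
σ(5) = 5 → σ⁻¹(5) = 5
σ(6) = 2 → σ⁻¹(2) = 6
σ(7) = 1 → σ⁻¹(1) = 7

σ⁻¹ = [7 6 2 3 5 4 1]


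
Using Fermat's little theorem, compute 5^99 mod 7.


Fermat's little theorem: if p is prime and gcd(a,p)=1, then a^(p-1) ≡ 1 (mod p)
p = 7 is prime, gcd(5,7) = 1
Reduce exponent: 99 mod 6 = 3
So 5^99 ≡ 5^3 (mod 7)
5^3 mod 7 = 6

5^99 ≡ 6 (mod 7)


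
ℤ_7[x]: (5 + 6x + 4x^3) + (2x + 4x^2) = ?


Add coefficients mod 7:
x^0: 5 + 0 = 5 (mod 7)
x^1: 6 + 2 = 1 (mod 7)
x^2: 0 + 4 = 4 (mod 7)
x^3: 4 + 0 = 4 (mod 7)
Result: 5 + x + 4x^2 + 4x^3

f + g = 5 + x + 4x^2 + 4x^3


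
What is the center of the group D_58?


Z(G) = {g ∈ G | gx = xg for all x ∈ G}
For even n, Z(D_n) = {e, r^(n/2)}: the 180° rotation r^29 commutes with every reflection and rotation

Z(D_58) = {e, r^29}


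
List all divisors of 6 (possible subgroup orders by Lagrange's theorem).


Lagrange's theorem: |H| divides |G|
|G| = 6
Divisors of 6: 1, 2, 3, 6

Possible subgroup orders: {1, 2, 3, 6}


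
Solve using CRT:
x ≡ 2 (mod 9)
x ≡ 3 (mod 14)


m₁ = 9, m₂ = 14, gcd = 1, so CRT applies. M = m₁·m₂ = 126
Let M₁ = M/m₁ = 14, M₂ = M/m₂ = 9
Find y₁ ≡ M₁⁻¹ (mod m₁): 14⁻¹ ≡ 2 (mod 9)
Find y₂ ≡ M₂⁻¹ (mod m₂): 9⁻¹ ≡ 11 (mod 14)
x = a₁·M₁·y₁ + a₂·M₂·y₂ = 2·14·2 + 3·9·11 = 353
Reduce mod 126: x ≡ 101
Check: 101 mod 9 = 2 ✓, 101 mod 14 = 3 ✓

x ≡ 101 (mod 126)


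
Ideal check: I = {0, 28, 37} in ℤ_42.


Check ideal conditions for I = {0, 28, 37} in ℤ_42:
(1) I is an additive subgroup? No
(2) For r ∈ ℤ_42 and a ∈ I: r·a ∈ I? No  [counterexample: r=2, a=28, r·a mod 42 = 14 ∉ I]

No, I is not an ideal of ℤ_42


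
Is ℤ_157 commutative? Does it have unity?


ℤ_157 is a commutative ring with unity 1; 157 is prime, so ℤ_157 is a field (hence an integral domain)
Commutative: Yes
Integral domain: Yes
Has unity: Yes

ℤ_157: Commutative=Yes, Unity=Yes


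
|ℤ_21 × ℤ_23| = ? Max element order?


|ℤ_21 × ℤ_23| = 21 × 23 = 483
Max element order = lcm(21,23) = 483
Cyclic? Yes (gcd=1)

|ℤ_21×ℤ_23| = 483, max element order = 483


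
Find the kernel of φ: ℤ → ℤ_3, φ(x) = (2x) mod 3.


Kernel = preimage of identity
ker(φ) = {x ∈ ℤ : 2x ≡ 0 (mod 3)}. gcd(2,3) = 1, so 2x ≡ 0 (mod 3) ⟺ x ≡ 0 (mod 3/1 = 3). Hence ker(φ) = 3ℤ

ker(φ) = 3ℤ


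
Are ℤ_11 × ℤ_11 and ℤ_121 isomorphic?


Comparing ℤ_11 × ℤ_11 and ℤ_121:
gcd(11,11) = 11 ≠ 1. Max element order in ℤ_11×ℤ_11 is lcm(11,11) = 11 < 121, so it has no element of order 121

No, ℤ_11 × ℤ_11 ≇ ℤ_121


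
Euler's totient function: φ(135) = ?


Factor n: 135 = 3^3 × 5
φ(n) = n · ∏(1 - 1/p) over distinct primes p | n
φ(135) = 135 · (1 - 1/3) · (1 - 1/5) = 72

φ(135) = 72


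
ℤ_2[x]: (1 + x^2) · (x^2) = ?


Expand and collect like terms; reduce coefficients mod 2:
x^0: 1·0 = 0 ≡ 0 (mod 2)
x^1: 1·0 + 0·0 = 0 ≡ 0 (mod 2)
x^2: 1·1 + 0·0 + 1·0 = 1 ≡ 1 (mod 2)
x^3: 0·1 + 1·0 = 0 ≡ 0 (mod 2)
x^4: 1·1 = 1 ≡ 1 (mod 2)
Result: x^2 + x^4

f · g = x^2 + x^4


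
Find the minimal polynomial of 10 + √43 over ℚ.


Let α = 10 + √43. Then α - 10 = √43, so (α - 10)² = 43, giving α² - 20α + 57 = 0. Degree 2 and α ∉ ℚ, so this is the minimal polynomial.

Minimal polynomial: x² - 20x + 57


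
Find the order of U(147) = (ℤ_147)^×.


U(n) is the group of units mod n; |U(n)| = φ(n)
|U(147)| = φ(147) = 84

|U(147) = (ℤ_147)^×| = 84


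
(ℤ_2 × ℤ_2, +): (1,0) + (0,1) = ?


Operation: componentwise addition mod (2, 2)
(1,0) + (0,1) = ((a₁+b₁) mod 2, (a₂+b₂) mod 2) with a = (1,0), b = (0,1)

(1,0) + (0,1) = (1,1)


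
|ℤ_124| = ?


ℤ_n has n elements.

|ℤ_124| = 124


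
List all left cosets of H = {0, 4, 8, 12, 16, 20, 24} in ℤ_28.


H = {0, 4, 8, 12, 16, 20, 24}, |H| = 7
Number of cosets = |G|/|H| = 28/7 = 4
0 + H = {0, 4, 8, 12, 16, 20, 24}
1 + H = {1, 5, 9, 13, 17, 21, 25}
2 + H = {2, 6, 10, 14, 18, 22, 26}
3 + H = {3, 7, 11, 15, 19, 23, 27}

Cosets: 0+H={0,4,8,12,16,20,24}; 1+H={1,5,9,13,17,21,25}; 2+H={2,6,10,14,18,22,26}; 3+H={3,7,11,15,19,23,27}


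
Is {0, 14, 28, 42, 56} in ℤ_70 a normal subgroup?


H = {0, 14, 28, 42, 56} in ℤ_70
ℤ_70 is abelian; every subgroup of an abelian group is normal

Yes, normal subgroup


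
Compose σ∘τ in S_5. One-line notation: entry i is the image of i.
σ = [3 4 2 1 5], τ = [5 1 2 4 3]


σ∘τ: apply τ first, then σ
1 →τ 5 →σ 5
2 →τ 1 →σ 3
3 →τ 2 →σ 4
4 →τ 4 →σ 1
5 →τ 3 →σ 2

σ∘τ = [5 3 4 1 2]


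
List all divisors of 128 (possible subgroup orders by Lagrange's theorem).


Lagrange's theorem: |H| divides |G|
|G| = 128
Divisors of 128: 1, 2, 4, 8, 16, 32, 64, 128

Possible subgroup orders: {1, 2, 4, 8, 16, 32, 64, 128}


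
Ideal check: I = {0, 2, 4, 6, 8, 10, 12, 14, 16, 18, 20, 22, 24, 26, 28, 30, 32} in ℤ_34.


Check ideal conditions for I = {0, 2, 4, 6, 8, 10, 12, 14, 16, 18, 20, 22, 24, 26, 28, 30, 32} in ℤ_34:
(1) I is an additive subgroup? Yes
(2) For r ∈ ℤ_34 and a ∈ I: r·a ∈ I? Yes

Yes, I is an ideal of ℤ_34


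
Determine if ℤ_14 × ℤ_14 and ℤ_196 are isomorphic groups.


Comparing ℤ_14 × ℤ_14 and ℤ_196:
gcd(14,14) = 14 ≠ 1. Max element order in ℤ_14×ℤ_14 is lcm(14,14) = 14 < 196, so it has no element of order 196

No, ℤ_14 × ℤ_14 ≇ ℤ_196


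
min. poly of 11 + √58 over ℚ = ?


Let α = 11 + √58. Then α - 11 = √58, so (α - 11)² = 58, giving α² - 22α + 63 = 0. Degree 2 and α ∉ ℚ, so this is the minimal polynomial.

Minimal polynomial: x² - 22x + 63


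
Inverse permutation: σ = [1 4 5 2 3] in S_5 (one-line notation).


To find σ⁻¹, swap domain and range:
σ(1) = 1 → σ⁻¹(1) = 1
σ(2) = 4 → σ⁻¹(4) = 2
σ(3) = 5 → σ⁻¹(5) = 3
σ(4) = 2 → σ⁻¹(2) = 4
σ(5) = 3 → σ⁻¹(3) = 5

σ⁻¹ = [1 4 5 2 3]


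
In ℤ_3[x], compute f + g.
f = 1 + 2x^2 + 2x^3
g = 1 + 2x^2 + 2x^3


Add coefficients mod 3:
x^0: 1 + 1 = 2 (mod 3)
x^1: 0 + 0 = 0 (mod 3)
x^2: 2 + 2 = 1 (mod 3)
x^3: 2 + 2 = 1 (mod 3)
Result: 2 + x^2 + x^3

f + g = 2 + x^2 + x^3


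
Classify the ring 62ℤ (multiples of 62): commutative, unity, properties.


62ℤ is a commutative ring under +,× but has no multiplicative identity (1 ∉ 62ℤ); it has no zero divisors, but without unity it is not an integral domain
Commutative: Yes
Integral domain: No
Has unity: No

62ℤ (multiples of 62): Commutative=Yes, Unity=No


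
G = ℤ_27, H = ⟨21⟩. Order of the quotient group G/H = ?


|⟨21⟩| = n / gcd(21, 27) = 27 / 3 = 9
H is normal (ℤ_27 is abelian).
|G/H| = |G| / |H| = 27 / 9 = 3

|G/H| = 3


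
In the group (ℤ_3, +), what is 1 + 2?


Operation: addition mod 3
1 + 2 = (a + b) mod 3 with a = 1, b = 2

1 + 2 = 0


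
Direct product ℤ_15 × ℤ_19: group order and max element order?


|ℤ_15 × ℤ_19| = 15 × 19 = 285
Max element order = lcm(15,19) = 285
Cyclic? Yes (gcd=1)

|ℤ_15×ℤ_19| = 285, max element order = 285


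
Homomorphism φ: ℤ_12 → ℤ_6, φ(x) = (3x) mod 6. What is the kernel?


Kernel = preimage of identity
ker(φ) = {x ∈ ℤ_12 : 3x ≡ 0 (mod 6)}. Since 6 | 12, φ is well-defined. The kernel is the cyclic subgroup ⟨2⟩ of ℤ_12 (order 6), i.e. {0, 2, 4, 6, 8, 10}

ker(φ) = {0, 2, 4, 6, 8, 10}


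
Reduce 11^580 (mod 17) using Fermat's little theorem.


Fermat's little theorem: if p is prime and gcd(a,p)=1, then a^(p-1) ≡ 1 (mod p)
p = 17 is prime, gcd(11,17) = 1
Reduce exponent: 580 mod 16 = 4
So 11^580 ≡ 11^4 (mod 17)
11^4 mod 17 = 4

11^580 ≡ 4 (mod 17)


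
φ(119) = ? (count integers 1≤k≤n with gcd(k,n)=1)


Factor n: 119 = 7 × 17
φ(n) = n · ∏(1 - 1/p) over distinct primes p | n
φ(119) = 119 · (1 - 1/7) · (1 - 1/17) = 96

φ(119) = 96


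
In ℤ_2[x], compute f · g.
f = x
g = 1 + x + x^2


Expand and collect like terms; reduce coefficients mod 2:
x^0: 0·1 = 0 ≡ 0 (mod 2)
x^1: 0·1 + 1·1 = 1 ≡ 1 (mod 2)
x^2: 0·1 + 1·1 = 1 ≡ 1 (mod 2)
x^3: 1·1 = 1 ≡ 1 (mod 2)
Result: x + x^2 + x^3

f · g = x + x^2 + x^3


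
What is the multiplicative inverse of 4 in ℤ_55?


Use the extended Euclidean algorithm to write 1 = 4·s + 55·t; then s mod 55 is the inverse.
Euclidean algorithm:
  4 = 0·55 + 4
  55 = 13·4 + 3
  4 = 1·3 + 1
  3 = 3·1 + 0
gcd(4,55) = 1
Back-substitution gives: 4·(14) + 55·(-1) = 1
So 4⁻¹ ≡ 14 ≡ 14 (mod 55)
Check: 4 × 14 = 56 ≡ 1 (mod 55) ✓

4⁻¹ ≡ 14 (mod 55)


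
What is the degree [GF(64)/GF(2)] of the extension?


GF(64) = GF(2^6), so the extension degree is 6

[GF(64)/GF(2)] = 6


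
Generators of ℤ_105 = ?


g generates ℤ_n iff gcd(g,n) = 1
Prime factors of 105: 3, 5, 7
Generators are g ∈ {1,...,104} not divisible by any of these primes.
Generators: {1, 2, 4, 8, 11, 13, 16, 17, 19, 22, 23, 26, 29, 31, 32, 34, 37, 38, 41, 43, 44, 46, 47, 52, 53, 58, 59, 61, 62, 64, 67, 68, 71, 73, 74, 76, 79, 82, 83, 86, 88, 89, 92, 94, 97, 101, 103, 104}
Number of generators = φ(105) = 48

Generators of ℤ_105 = {1, 2, 4, 8, 11, 13, 16, 17, 19, 22, 23, 26, 29, 31, 32, 34, 37, 38, 41, 43, 44, 46, 47, 52, 53, 58, 59, 61, 62, 64, 67, 68, 71, 73, 74, 76, 79, 82, 83, 86, 88, 89, 92, 94, 97, 101, 103, 104}


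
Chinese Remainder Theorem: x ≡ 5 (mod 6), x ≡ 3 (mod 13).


m₁ = 6, m₂ = 13, gcd = 1, so CRT applies. M = m₁·m₂ = 78
Let M₁ = M/m₁ = 13, M₂ = M/m₂ = 6
Find y₁ ≡ M₁⁻¹ (mod m₁): 13⁻¹ ≡ 1 (mod 6)
Find y₂ ≡ M₂⁻¹ (mod m₂): 6⁻¹ ≡ 11 (mod 13)
x = a₁·M₁·y₁ + a₂·M₂·y₂ = 5·13·1 + 3·6·11 = 263
Reduce mod 78: x ≡ 29
Check: 29 mod 6 = 5 ✓, 29 mod 13 = 3 ✓

x ≡ 29 (mod 78)


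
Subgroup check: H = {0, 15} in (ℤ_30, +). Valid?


Subgroup test for H = {0, 15} in (ℤ_30, +):
(1) 0 ∈ H? Yes
(2) Closure: for all a,b ∈ H, (a+b) mod 30 ∈ H? Yes
(3) Inverses: for all a ∈ H, -a mod 30 ∈ H? Yes

Yes, H is a subgroup of ℤ_30


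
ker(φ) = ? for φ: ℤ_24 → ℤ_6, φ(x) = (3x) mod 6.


Kernel = preimage of identity
ker(φ) = {x ∈ ℤ_24 : 3x ≡ 0 (mod 6)}. Since 6 | 24, φ is well-defined. The kernel is the cyclic subgroup ⟨2⟩ of ℤ_24 (order 12), i.e. {0, 2, 4, 6, 8, 10, 12, 14, 16, 18, 20, 22}

ker(φ) = {0, 2, 4, 6, 8, 10, 12, 14, 16, 18, 20, 22}


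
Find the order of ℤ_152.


ℤ_n has n elements.

|ℤ_152| = 152


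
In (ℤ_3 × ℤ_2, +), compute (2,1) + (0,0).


Operation: componentwise addition mod (3, 2)
(2,1) + (0,0) = ((a₁+b₁) mod 3, (a₂+b₂) mod 2) with a = (2,1), b = (0,0)

(2,1) + (0,0) = (2,1)


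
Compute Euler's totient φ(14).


φ(n) = count of k ∈ {1,...,n} with gcd(k,n)=1
Coprimes to 14: {1, 3, 5, 9, 11, 13}
Count: 6

φ(14) = 6


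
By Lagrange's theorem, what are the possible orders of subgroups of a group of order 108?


Lagrange's theorem: |H| divides |G|
|G| = 108
Divisors of 108: 1, 2, 3, 4, 6, 9, 12, 18, 27, 36, 54, 108

Possible subgroup orders: {1, 2, 3, 4, 6, 9, 12, 18, 27, 36, 54, 108}


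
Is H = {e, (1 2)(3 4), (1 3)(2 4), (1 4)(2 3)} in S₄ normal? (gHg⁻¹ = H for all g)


H = {e, (1 2)(3 4), (1 3)(2 4), (1 4)(2 3)} in S₄
This is the Klein four-group V₄; it is normal in S₄ (it is a union of conjugacy classes)

Yes, normal subgroup


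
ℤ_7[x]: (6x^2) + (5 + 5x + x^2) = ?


Add coefficients mod 7:
x^0: 0 + 5 = 5 (mod 7)
x^1: 0 + 5 = 5 (mod 7)
x^2: 6 + 1 = 0 (mod 7)
Result: 5 + 5x

f + g = 5 + 5x


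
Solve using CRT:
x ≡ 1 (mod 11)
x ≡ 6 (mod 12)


m₁ = 11, m₂ = 12, gcd = 1, so CRT applies. M = m₁·m₂ = 132
Let M₁ = M/m₁ = 12, M₂ = M/m₂ = 11
Find y₁ ≡ M₁⁻¹ (mod m₁): 12⁻¹ ≡ 1 (mod 11)
Find y₂ ≡ M₂⁻¹ (mod m₂): 11⁻¹ ≡ 11 (mod 12)
x = a₁·M₁·y₁ + a₂·M₂·y₂ = 1·12·1 + 6·11·11 = 738
Reduce mod 132: x ≡ 78
Check: 78 mod 11 = 1 ✓, 78 mod 12 = 6 ✓

x ≡ 78 (mod 132)


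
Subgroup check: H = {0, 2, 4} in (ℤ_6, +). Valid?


Subgroup test for H = {0, 2, 4} in (ℤ_6, +):
(1) 0 ∈ H? Yes
(2) Closure: for all a,b ∈ H, (a+b) mod 6 ∈ H? Yes
(3) Inverses: for all a ∈ H, -a mod 6 ∈ H? Yes

Yes, H is a subgroup of ℤ_6


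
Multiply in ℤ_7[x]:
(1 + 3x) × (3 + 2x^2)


Expand and collect like terms; reduce coefficients mod 7:
x^0: 1·3 = 3 ≡ 3 (mod 7)
x^1: 1·0 + 3·3 = 9 ≡ 2 (mod 7)
x^2: 1·2 + 3·0 = 2 ≡ 2 (mod 7)
x^3: 3·2 = 6 ≡ 6 (mod 7)
Result: 3 + 2x + 2x^2 + 6x^3

f · g = 3 + 2x + 2x^2 + 6x^3


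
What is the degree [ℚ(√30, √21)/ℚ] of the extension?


[ℚ(√30,√21):ℚ] = [ℚ(√30,√21):ℚ(√30)]·[ℚ(√30):ℚ] = 2·2 = 4

[ℚ(√30, √21)/ℚ] = 4


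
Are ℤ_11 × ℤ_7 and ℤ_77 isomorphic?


Comparing ℤ_11 × ℤ_7 and ℤ_77:
gcd(11,7) = 1, so ℤ_11 × ℤ_7 ≅ ℤ_77 (CRT)

Yes, ℤ_11 × ℤ_7 ≅ ℤ_77


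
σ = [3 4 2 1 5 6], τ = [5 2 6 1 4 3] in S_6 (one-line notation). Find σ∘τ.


σ∘τ: apply τ first, then σ
1 →τ 5 →σ 5
2 →τ 2 →σ 4
3 →τ 6 →σ 6
4 →τ 1 →σ 3
5 →τ 4 →σ 1
6 →τ 3 →σ 2

σ∘τ = [5 4 6 3 1 2]


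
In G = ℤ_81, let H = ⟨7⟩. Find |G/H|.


|⟨7⟩| = n / gcd(7, 81) = 81 / 1 = 81
H is normal (ℤ_81 is abelian).
|G/H| = |G| / |H| = 81 / 81 = 1

|G/H| = 1


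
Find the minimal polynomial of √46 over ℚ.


√46 satisfies x² - 46 = 0, irreducible over ℚ since 46 is squarefree

Minimal polynomial: x² - 46


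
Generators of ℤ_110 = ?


g generates ℤ_n iff gcd(g,n) = 1
Prime factors of 110: 2, 5, 11
Generators are g ∈ {1,...,109} not divisible by any of these primes.
Generators: {1, 3, 7, 9, 13, 17, 19, 21, 23, 27, 29, 31, 37, 39, 41, 43, 47, 49, 51, 53, 57, 59, 61, 63, 67, 69, 71, 73, 79, 81, 83, 87, 89, 91, 93, 97, 101, 103, 107, 109}
Number of generators = φ(110) = 40

Generators of ℤ_110 = {1, 3, 7, 9, 13, 17, 19, 21, 23, 27, 29, 31, 37, 39, 41, 43, 47, 49, 51, 53, 57, 59, 61, 63, 67, 69, 71, 73, 79, 81, 83, 87, 89, 91, 93, 97, 101, 103, 107, 109}


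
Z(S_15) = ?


Z(G) = {g ∈ G | gx = xg for all x ∈ G}
S_n is non-abelian for n ≥ 3; Z(S_15) is trivial

Z(S_15) = {e}


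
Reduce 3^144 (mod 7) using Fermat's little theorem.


Fermat's little theorem: if p is prime and gcd(a,p)=1, then a^(p-1) ≡ 1 (mod p)
p = 7 is prime, gcd(3,7) = 1
Reduce exponent: 144 mod 6 = 0
So 3^144 ≡ 3^0 (mod 7)
3^0 = 1

3^144 ≡ 1 (mod 7)


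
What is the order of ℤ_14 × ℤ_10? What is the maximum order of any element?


|ℤ_14 × ℤ_10| = 14 × 10 = 140
Max element order = lcm(14,10) = 70
Cyclic? No (gcd=2)

|ℤ_14×ℤ_10| = 140, max element order = 70


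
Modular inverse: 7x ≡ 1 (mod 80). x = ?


Use the extended Euclidean algorithm to write 1 = 7·s + 80·t; then s mod 80 is the inverse.
Euclidean algorithm:
  7 = 0·80 + 7
  80 = 11·7 + 3
  7 = 2·3 + 1
  3 = 3·1 + 0
gcd(7,80) = 1
Back-substitution gives: 7·(23) + 80·(-2) = 1
So 7⁻¹ ≡ 23 ≡ 23 (mod 80)
Check: 7 × 23 = 161 ≡ 1 (mod 80) ✓

7⁻¹ ≡ 23 (mod 80)


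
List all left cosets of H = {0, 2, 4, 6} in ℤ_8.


H = {0, 2, 4, 6}, |H| = 4
Number of cosets = |G|/|H| = 8/4 = 2
0 + H = {0, 2, 4, 6}
1 + H = {1, 3, 5, 7}

Cosets: 0+H={0,2,4,6}; 1+H={1,3,5,7}


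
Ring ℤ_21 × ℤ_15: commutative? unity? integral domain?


Direct product ring; commutative with unity (1,1); but (1,0)·(0,1) = (0,0) gives zero divisors, so not an integral domain
Commutative: Yes
Integral domain: No
Has unity: Yes

ℤ_21 × ℤ_15: Commutative=Yes, Unity=Yes


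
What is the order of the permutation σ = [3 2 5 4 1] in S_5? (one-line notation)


Cycle decomposition: (1 3 5)
Cycle lengths: 3
Order = lcm(3) = 3

ord(σ) = 3


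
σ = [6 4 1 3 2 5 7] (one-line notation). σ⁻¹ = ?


To find σ⁻¹, swap domain and range:
σ(1) = 6 → σ⁻¹(6) = 1
σ(2) = 4 → σ⁻¹(4) = 2
σ(3) = 1 → σ⁻¹(1) = 3
σ(4) = 3 → σ⁻¹(3) = 4
σ(5) = 2 → σ⁻¹(2) = 5
σ(6) = 5 → σ⁻¹(5) = 6
σ(7) = 7 → σ⁻¹(7) = 7

σ⁻¹ = [3 5 4 2 6 1 7]


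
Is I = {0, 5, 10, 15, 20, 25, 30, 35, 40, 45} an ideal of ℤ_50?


Check ideal conditions for I = {0, 5, 10, 15, 20, 25, 30, 35, 40, 45} in ℤ_50:
(1) I is an additive subgroup? Yes
(2) For r ∈ ℤ_50 and a ∈ I: r·a ∈ I? Yes

Yes, I is an ideal of ℤ_50


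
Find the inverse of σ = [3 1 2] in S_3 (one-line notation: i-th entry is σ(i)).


To find σ⁻¹, swap domain and range:
σ(1) = 3 → σ⁻¹(3) = 1
σ(2) = 1 → σ⁻¹(1) = 2
σ(3) = 2 → σ⁻¹(2) = 3

σ⁻¹ = [2 3 1]


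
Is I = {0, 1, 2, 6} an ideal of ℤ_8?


Check ideal conditions for I = {0, 1, 2, 6} in ℤ_8:
(1) I is an additive subgroup? No
(2) For r ∈ ℤ_8 and a ∈ I: r·a ∈ I? No  [counterexample: r=2, a=2, r·a mod 8 = 4 ∉ I]

No, I is not an ideal of ℤ_8


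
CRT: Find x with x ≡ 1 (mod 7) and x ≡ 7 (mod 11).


m₁ = 7, m₂ = 11, gcd = 1, so CRT applies. M = m₁·m₂ = 77
Let M₁ = M/m₁ = 11, M₂ = M/m₂ = 7
Find y₁ ≡ M₁⁻¹ (mod m₁): 11⁻¹ ≡ 2 (mod 7)
Find y₂ ≡ M₂⁻¹ (mod m₂): 7⁻¹ ≡ 8 (mod 11)
x = a₁·M₁·y₁ + a₂·M₂·y₂ = 1·11·2 + 7·7·8 = 414
Reduce mod 77: x ≡ 29
Check: 29 mod 7 = 1 ✓, 29 mod 11 = 7 ✓

x ≡ 29 (mod 77)


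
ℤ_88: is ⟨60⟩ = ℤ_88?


g generates ℤ_n iff gcd(g, n) = 1
gcd(60, 88) = 4
Since gcd = 4 ≠ 1, ⟨60⟩ has order 22 < 88, so 60 is not a generator.

No, 60 does not generate ℤ_88


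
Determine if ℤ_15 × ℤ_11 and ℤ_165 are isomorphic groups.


Comparing ℤ_15 × ℤ_11 and ℤ_165:
gcd(15,11) = 1, so ℤ_15 × ℤ_11 ≅ ℤ_165 (CRT)

Yes, ℤ_15 × ℤ_11 ≅ ℤ_165


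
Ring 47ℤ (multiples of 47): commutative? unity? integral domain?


47ℤ is a commutative ring under +,× but has no multiplicative identity (1 ∉ 47ℤ); it has no zero divisors, but without unity it is not an integral domain
Commutative: Yes
Integral domain: No
Has unity: No

47ℤ (multiples of 47): Commutative=Yes, Unity=No


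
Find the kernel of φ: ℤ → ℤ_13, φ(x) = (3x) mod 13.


Kernel = preimage of identity
ker(φ) = {x ∈ ℤ : 3x ≡ 0 (mod 13)}. gcd(3,13) = 1, so 3x ≡ 0 (mod 13) ⟺ x ≡ 0 (mod 13/1 = 13). Hence ker(φ) = 13ℤ

ker(φ) = 13ℤ


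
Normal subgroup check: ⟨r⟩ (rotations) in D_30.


H = ⟨r⟩ (rotations) in D_30
The rotation subgroup ⟨r⟩ has index 2 in D_30, so it is normal

Yes, normal subgroup


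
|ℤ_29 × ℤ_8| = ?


|A × B| = |A| · |B|
|ℤ_29 × ℤ_8| = 29 × 8 = 232

|ℤ_29 × ℤ_8| = 232


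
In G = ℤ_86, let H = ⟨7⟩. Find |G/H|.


|⟨7⟩| = n / gcd(7, 86) = 86 / 1 = 86
H is normal (ℤ_86 is abelian).
|G/H| = |G| / |H| = 86 / 86 = 1

|G/H| = 1


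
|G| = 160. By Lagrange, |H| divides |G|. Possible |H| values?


Lagrange's theorem: |H| divides |G|
|G| = 160
Divisors of 160: 1, 2, 4, 5, 8, 10, 16, 20, 32, 40, 80, 160

Possible subgroup orders: {1, 2, 4, 5, 8, 10, 16, 20, 32, 40, 80, 160}


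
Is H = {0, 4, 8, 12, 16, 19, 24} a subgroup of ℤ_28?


Subgroup test for H = {0, 4, 8, 12, 16, 19, 24} in (ℤ_28, +):
(1) 0 ∈ H? Yes
(2) Closure: for all a,b ∈ H, (a+b) mod 28 ∈ H? No  [counterexample: 4 + 16 = 20 ∉ H]
(3) Inverses: for all a ∈ H, -a mod 28 ∈ H? No

No, H is not a subgroup of ℤ_28


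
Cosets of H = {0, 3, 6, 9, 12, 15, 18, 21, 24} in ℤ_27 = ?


H = {0, 3, 6, 9, 12, 15, 18, 21, 24}, |H| = 9
Number of cosets = |G|/|H| = 27/9 = 3
0 + H = {0, 3, 6, 9, 12, 15, 18, 21, 24}
1 + H = {1, 4, 7, 10, 13, 16, 19, 22, 25}
2 + H = {2, 5, 8, 11, 14, 17, 20, 23, 26}

Cosets: 0+H={0,3,6,9,12,15,18,21,24}; 1+H={1,4,7,10,13,16,19,22,25}; 2+H={2,5,8,11,14,17,20,23,26}


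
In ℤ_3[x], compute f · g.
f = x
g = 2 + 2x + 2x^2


Expand and collect like terms; reduce coefficients mod 3:
x^0: 0·2 = 0 ≡ 0 (mod 3)
x^1: 0·2 + 1·2 = 2 ≡ 2 (mod 3)
x^2: 0·2 + 1·2 = 2 ≡ 2 (mod 3)
x^3: 1·2 = 2 ≡ 2 (mod 3)
Result: 2x + 2x^2 + 2x^3

f · g = 2x + 2x^2 + 2x^3


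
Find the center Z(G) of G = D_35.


Z(G) = {g ∈ G | gx = xg for all x ∈ G}
For odd n, Z(D_n) = {e}: no nontrivial rotation commutes with all reflections

Z(D_35) = {e}


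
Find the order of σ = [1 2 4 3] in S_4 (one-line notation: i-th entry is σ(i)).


Cycle decomposition: (3 4)
Cycle lengths: 2
Order = lcm(2) = 2

ord(σ) = 2


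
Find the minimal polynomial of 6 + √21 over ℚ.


Let α = 6 + √21. Then α - 6 = √21, so (α - 6)² = 21, giving α² - 12α + 15 = 0. Degree 2 and α ∉ ℚ, so this is the minimal polynomial.

Minimal polynomial: x² - 12x + 15


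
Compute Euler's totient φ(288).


Factor n: 288 = 2^5 × 3^2
φ(n) = n · ∏(1 - 1/p) over distinct primes p | n
φ(288) = 288 · (1 - 1/2) · (1 - 1/3) = 96

φ(288) = 96


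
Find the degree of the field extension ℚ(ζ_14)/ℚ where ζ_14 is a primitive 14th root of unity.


[ℚ(ζ_n):ℚ] = deg Φ_n(x) = φ(n). Here φ(14) = 6

[ℚ(ζ_14)/ℚ where ζ_14 is a primitive 14th root of unity] = 6


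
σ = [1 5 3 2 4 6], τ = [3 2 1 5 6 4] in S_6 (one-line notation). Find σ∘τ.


σ∘τ: apply τ first, then σ
1 →τ 3 →σ 3
2 →τ 2 →σ 5
3 →τ 1 →σ 1
4 →τ 5 →σ 4
5 →τ 6 →σ 6
6 →τ 4 →σ 2

σ∘τ = [3 5 1 4 6 2]


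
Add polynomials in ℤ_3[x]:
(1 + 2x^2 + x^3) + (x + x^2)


Add coefficients mod 3:
x^0: 1 + 0 = 1 (mod 3)
x^1: 0 + 1 = 1 (mod 3)
x^2: 2 + 1 = 0 (mod 3)
x^3: 1 + 0 = 1 (mod 3)
Result: 1 + x + x^3

f + g = 1 + x + x^3


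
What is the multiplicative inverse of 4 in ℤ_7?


Use the extended Euclidean algorithm to write 1 = 4·s + 7·t; then s mod 7 is the inverse.
Euclidean algorithm:
  4 = 0·7 + 4
  7 = 1·4 + 3
  4 = 1·3 + 1
  3 = 3·1 + 0
gcd(4,7) = 1
Back-substitution gives: 4·(2) + 7·(-1) = 1
So 4⁻¹ ≡ 2 ≡ 2 (mod 7)
Check: 4 × 2 = 8 ≡ 1 (mod 7) ✓

4⁻¹ ≡ 2 (mod 7)


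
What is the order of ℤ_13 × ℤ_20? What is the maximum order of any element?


|ℤ_13 × ℤ_20| = 13 × 20 = 260
Max element order = lcm(13,20) = 260
Cyclic? Yes (gcd=1)

|ℤ_13×ℤ_20| = 260, max element order = 260


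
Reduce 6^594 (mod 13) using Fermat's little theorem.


Fermat's little theorem: if p is prime and gcd(a,p)=1, then a^(p-1) ≡ 1 (mod p)
p = 13 is prime, gcd(6,13) = 1
Reduce exponent: 594 mod 12 = 6
So 6^594 ≡ 6^6 (mod 13)
6^6 mod 13 = 12

6^594 ≡ 12 (mod 13)


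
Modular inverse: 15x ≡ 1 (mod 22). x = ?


Use the extended Euclidean algorithm to write 1 = 15·s + 22·t; then s mod 22 is the inverse.
Euclidean algorithm:
  15 = 0·22 + 15
  22 = 1·15 + 7
  15 = 2·7 + 1
  7 = 7·1 + 0
gcd(15,22) = 1
Back-substitution gives: 15·(3) + 22·(-2) = 1
So 15⁻¹ ≡ 3 ≡ 3 (mod 22)
Check: 15 × 3 = 45 ≡ 1 (mod 22) ✓

15⁻¹ ≡ 3 (mod 22)


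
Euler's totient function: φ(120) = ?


Factor n: 120 = 2^3 × 3 × 5
φ(n) = n · ∏(1 - 1/p) over distinct primes p | n
φ(120) = 120 · (1 - 1/2) · (1 - 1/3) · (1 - 1/5) = 32

φ(120) = 32


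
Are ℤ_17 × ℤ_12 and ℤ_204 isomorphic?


Comparing ℤ_17 × ℤ_12 and ℤ_204:
gcd(17,12) = 1, so ℤ_17 × ℤ_12 ≅ ℤ_204 (CRT)

Yes, ℤ_17 × ℤ_12 ≅ ℤ_204


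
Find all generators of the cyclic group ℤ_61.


g generates ℤ_n iff gcd(g,n) = 1
Prime factors of 61: 61
Generators are g ∈ {1,...,60} not divisible by any of these primes.
Generators: {1, 2, 3, 4, 5, 6, 7, 8, 9, 10, 11, 12, 13, 14, 15, 16, 17, 18, 19, 20, 21, 22, 23, 24, 25, 26, 27, 28, 29, 30, 31, 32, 33, 34, 35, 36, 37, 38, 39, 40, 41, 42, 43, 44, 45, 46, 47, 48, 49, 50, 51, 52, 53, 54, 55, 56, 57, 58, 59, 60}
Number of generators = φ(61) = 60

Generators of ℤ_61 = {1, 2, 3, 4, 5, 6, 7, 8, 9, 10, 11, 12, 13, 14, 15, 16, 17, 18, 19, 20, 21, 22, 23, 24, 25, 26, 27, 28, 29, 30, 31, 32, 33, 34, 35, 36, 37, 38, 39, 40, 41, 42, 43, 44, 45, 46, 47, 48, 49, 50, 51, 52, 53, 54, 55, 56, 57, 58, 59, 60}


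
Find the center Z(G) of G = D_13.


Z(G) = {g ∈ G | gx = xg for all x ∈ G}
For odd n, Z(D_n) = {e}: no nontrivial rotation commutes with all reflections

Z(D_13) = {e}


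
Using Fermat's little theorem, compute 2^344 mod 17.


Fermat's little theorem: if p is prime and gcd(a,p)=1, then a^(p-1) ≡ 1 (mod p)
p = 17 is prime, gcd(2,17) = 1
Reduce exponent: 344 mod 16 = 8
So 2^344 ≡ 2^8 (mod 17)
2^8 mod 17 = 1

2^344 ≡ 1 (mod 17)


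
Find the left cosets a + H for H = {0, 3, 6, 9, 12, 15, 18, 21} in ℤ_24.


H = {0, 3, 6, 9, 12, 15, 18, 21}, |H| = 8
Number of cosets = |G|/|H| = 24/8 = 3
0 + H = {0, 3, 6, 9, 12, 15, 18, 21}
1 + H = {1, 4, 7, 10, 13, 16, 19, 22}
2 + H = {2, 5, 8, 11, 14, 17, 20, 23}

Cosets: 0+H={0,3,6,9,12,15,18,21}; 1+H={1,4,7,10,13,16,19,22}; 2+H={2,5,8,11,14,17,20,23}


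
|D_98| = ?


|D_n| = 2n (n rotations and n reflections)
|D_98| = 2×98 = 196

|D_98| = 196


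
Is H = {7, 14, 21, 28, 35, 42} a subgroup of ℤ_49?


Subgroup test for H = {7, 14, 21, 28, 35, 42} in (ℤ_49, +):
(1) 0 ∈ H? No
(2) Closure: for all a,b ∈ H, (a+b) mod 49 ∈ H? No  [counterexample: 7 + 42 = 0 ∉ H]
(3) Inverses: for all a ∈ H, -a mod 49 ∈ H? Yes

No, H is not a subgroup of ℤ_49


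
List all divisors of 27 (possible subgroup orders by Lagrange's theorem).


Lagrange's theorem: |H| divides |G|
|G| = 27
Divisors of 27: 1, 3, 9, 27

Possible subgroup orders: {1, 3, 9, 27}


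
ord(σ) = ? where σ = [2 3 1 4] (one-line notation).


Cycle decomposition: (1 2 3)
Cycle lengths: 3
Order = lcm(3) = 3

ord(σ) = 3


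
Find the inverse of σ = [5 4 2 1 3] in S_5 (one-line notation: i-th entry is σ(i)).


To find σ⁻¹, swap domain and range:
σ(1) = 5 → σ⁻¹(5) = 1
σ(2) = 4 → σ⁻¹(4) = 2
σ(3) = 2 → σ⁻¹(2) = 3
σ(4) = 1 → σ⁻¹(1) = 4
σ(5) = 3 → σ⁻¹(3) = 5

σ⁻¹ = [4 3 5 2 1]


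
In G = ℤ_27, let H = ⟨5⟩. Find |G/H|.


|⟨5⟩| = n / gcd(5, 27) = 27 / 1 = 27
H is normal (ℤ_27 is abelian).
|G/H| = |G| / |H| = 27 / 27 = 1

|G/H| = 1


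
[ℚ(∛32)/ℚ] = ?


∛32 has minimal polynomial x³ - 32 (irreducible over ℚ since 32 is not a perfect cube)

[ℚ(∛32)/ℚ] = 3


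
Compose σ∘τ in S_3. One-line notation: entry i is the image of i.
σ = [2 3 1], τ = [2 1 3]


σ∘τ: apply τ first, then σ
1 →τ 2 →σ 3
2 →τ 1 →σ 2
3 →τ 3 →σ 1

σ∘τ = [3 2 1]


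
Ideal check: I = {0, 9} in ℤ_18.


Check ideal conditions for I = {0, 9} in ℤ_18:
(1) I is an additive subgroup? Yes
(2) For r ∈ ℤ_18 and a ∈ I: r·a ∈ I? Yes

Yes, I is an ideal of ℤ_18


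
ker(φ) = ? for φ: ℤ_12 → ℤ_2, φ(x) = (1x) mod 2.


Kernel = preimage of identity
ker(φ) = {x ∈ ℤ_12 : 1x ≡ 0 (mod 2)}. Since 2 | 12, φ is well-defined. The kernel is the cyclic subgroup ⟨2⟩ of ℤ_12 (order 6), i.e. {0, 2, 4, 6, 8, 10}

ker(φ) = {0, 2, 4, 6, 8, 10}


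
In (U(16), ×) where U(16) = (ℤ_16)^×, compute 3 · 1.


Operation: multiplication mod 16
3 · 1 = (a × b) mod 16 with a = 3, b = 1

3 · 1 = 3


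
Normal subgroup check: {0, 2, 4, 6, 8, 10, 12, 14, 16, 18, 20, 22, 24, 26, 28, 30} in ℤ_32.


H = {0, 2, 4, 6, 8, 10, 12, 14, 16, 18, 20, 22, 24, 26, 28, 30} in ℤ_32
ℤ_32 is abelian; every subgroup of an abelian group is normal

Yes, normal subgroup


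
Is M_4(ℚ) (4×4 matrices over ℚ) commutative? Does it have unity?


Matrix multiplication is non-commutative for n ≥ 2; the identity matrix I is the unity; singular matrices give zero divisors, so not an integral domain
Commutative: No
Integral domain: No
Has unity: Yes

M_4(ℚ) (4×4 matrices over ℚ): Commutative=No, Unity=Yes


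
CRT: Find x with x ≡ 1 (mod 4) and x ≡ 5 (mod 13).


m₁ = 4, m₂ = 13, gcd = 1, so CRT applies. M = m₁·m₂ = 52
Let M₁ = M/m₁ = 13, M₂ = M/m₂ = 4
Find y₁ ≡ M₁⁻¹ (mod m₁): 13⁻¹ ≡ 1 (mod 4)
Find y₂ ≡ M₂⁻¹ (mod m₂): 4⁻¹ ≡ 10 (mod 13)
x = a₁·M₁·y₁ + a₂·M₂·y₂ = 1·13·1 + 5·4·10 = 213
Reduce mod 52: x ≡ 5
Check: 5 mod 4 = 1 ✓, 5 mod 13 = 5 ✓

x ≡ 5 (mod 52)


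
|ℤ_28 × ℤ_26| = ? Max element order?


|ℤ_28 × ℤ_26| = 28 × 26 = 728
Max element order = lcm(28,26) = 364
Cyclic? No (gcd=2)

|ℤ_28×ℤ_26| = 728, max element order = 364


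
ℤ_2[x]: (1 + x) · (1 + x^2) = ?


Expand and collect like terms; reduce coefficients mod 2:
x^0: 1·1 = 1 ≡ 1 (mod 2)
x^1: 1·0 + 1·1 = 1 ≡ 1 (mod 2)
x^2: 1·1 + 1·0 = 1 ≡ 1 (mod 2)
x^3: 1·1 = 1 ≡ 1 (mod 2)
Result: 1 + x + x^2 + x^3

f · g = 1 + x + x^2 + x^3


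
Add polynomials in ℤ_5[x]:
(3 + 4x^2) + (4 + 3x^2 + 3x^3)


Add coefficients mod 5:
x^0: 3 + 4 = 2 (mod 5)
x^1: 0 + 0 = 0 (mod 5)
x^2: 4 + 3 = 2 (mod 5)
x^3: 0 + 3 = 3 (mod 5)
Result: 2 + 2x^2 + 3x^3

f + g = 2 + 2x^2 + 3x^3


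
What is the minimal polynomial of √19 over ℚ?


√19 satisfies x² - 19 = 0, irreducible over ℚ since 19 is squarefree

Minimal polynomial: x² - 19


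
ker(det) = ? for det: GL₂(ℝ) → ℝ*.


Kernel = preimage of identity
ker(det) = {A | det(A) = 1} = SL₂(ℝ)

ker(det) = SL₂(ℝ)


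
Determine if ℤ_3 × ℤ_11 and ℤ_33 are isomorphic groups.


Comparing ℤ_3 × ℤ_11 and ℤ_33:
gcd(3,11) = 1, so ℤ_3 × ℤ_11 ≅ ℤ_33 (CRT)

Yes, ℤ_3 × ℤ_11 ≅ ℤ_33


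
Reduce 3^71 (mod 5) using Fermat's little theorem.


Fermat's little theorem: if p is prime and gcd(a,p)=1, then a^(p-1) ≡ 1 (mod p)
p = 5 is prime, gcd(3,5) = 1
Reduce exponent: 71 mod 4 = 3
So 3^71 ≡ 3^3 (mod 5)
3^3 mod 5 = 2

3^71 ≡ 2 (mod 5)


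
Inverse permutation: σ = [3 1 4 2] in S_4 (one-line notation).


To find σ⁻¹, swap domain and range:
σ(1) = 3 → σ⁻¹(3) = 1
σ(2) = 1 → σ⁻¹(1) = 2
σ(3) = 4 → σ⁻¹(4) = 3
σ(4) = 2 → σ⁻¹(2) = 4

σ⁻¹ = [2 4 1 3]


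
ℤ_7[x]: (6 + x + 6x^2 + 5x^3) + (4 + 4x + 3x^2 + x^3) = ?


Add coefficients mod 7:
x^0: 6 + 4 = 3 (mod 7)
x^1: 1 + 4 = 5 (mod 7)
x^2: 6 + 3 = 2 (mod 7)
x^3: 5 + 1 = 6 (mod 7)
Result: 3 + 5x + 2x^2 + 6x^3

f + g = 3 + 5x + 2x^2 + 6x^3


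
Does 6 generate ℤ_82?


g generates ℤ_n iff gcd(g, n) = 1
gcd(6, 82) = 2
Since gcd = 2 ≠ 1, ⟨6⟩ has order 41 < 82, so 6 is not a generator.

No, 6 does not generate ℤ_82


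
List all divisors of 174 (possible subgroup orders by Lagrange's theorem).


Lagrange's theorem: |H| divides |G|
|G| = 174
Divisors of 174: 1, 2, 3, 6, 29, 58, 87, 174

Possible subgroup orders: {1, 2, 3, 6, 29, 58, 87, 174}


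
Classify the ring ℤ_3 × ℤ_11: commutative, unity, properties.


Direct product ring; commutative with unity (1,1); but (1,0)·(0,1) = (0,0) gives zero divisors, so not an integral domain
Commutative: Yes
Integral domain: No
Has unity: Yes

ℤ_3 × ℤ_11: Commutative=Yes, Unity=Yes


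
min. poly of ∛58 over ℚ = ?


∛58 satisfies x³ - 58 = 0, irreducible over ℚ (no rational root; 58 is not a perfect cube)

Minimal polynomial: x³ - 58


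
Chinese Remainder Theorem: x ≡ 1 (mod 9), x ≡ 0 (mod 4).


m₁ = 9, m₂ = 4, gcd = 1, so CRT applies. M = m₁·m₂ = 36
Let M₁ = M/m₁ = 4, M₂ = M/m₂ = 9
Find y₁ ≡ M₁⁻¹ (mod m₁): 4⁻¹ ≡ 7 (mod 9)
Find y₂ ≡ M₂⁻¹ (mod m₂): 9⁻¹ ≡ 1 (mod 4)
x = a₁·M₁·y₁ + a₂·M₂·y₂ = 1·4·7 + 0·9·1 = 28
Reduce mod 36: x ≡ 28
Check: 28 mod 9 = 1 ✓, 28 mod 4 = 0 ✓

x ≡ 28 (mod 36)


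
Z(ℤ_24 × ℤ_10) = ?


Z(G) = {g ∈ G | gx = xg for all x ∈ G}
Direct product of abelian groups is abelian, so Z(G) = G

Z(ℤ_24 × ℤ_10) = ℤ_24 × ℤ_10


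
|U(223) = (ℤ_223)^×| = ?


U(n) is the group of units mod n; |U(n)| = φ(n)
|U(223)| = φ(223) = 222

|U(223) = (ℤ_223)^×| = 222


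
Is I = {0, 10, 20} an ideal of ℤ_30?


Check ideal conditions for I = {0, 10, 20} in ℤ_30:
(1) I is an additive subgroup? Yes
(2) For r ∈ ℤ_30 and a ∈ I: r·a ∈ I? Yes

Yes, I is an ideal of ℤ_30


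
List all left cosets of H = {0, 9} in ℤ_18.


H = {0, 9}, |H| = 2
Number of cosets = |G|/|H| = 18/2 = 9
0 + H = {0, 9}
1 + H = {1, 10}
2 + H = {2, 11}
3 + H = {3, 12}
4 + H = {4, 13}
5 + H = {5, 14}
6 + H = {6, 15}
7 + H = {7, 16}
8 + H = {8, 17}

Cosets: 0+H={0,9}; 1+H={1,10}; 2+H={2,11}; 3+H={3,12}; 4+H={4,13}; 5+H={5,14}; 6+H={6,15}; 7+H={7,16}; 8+H={8,17}


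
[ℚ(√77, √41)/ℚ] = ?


[ℚ(√77,√41):ℚ] = [ℚ(√77,√41):ℚ(√77)]·[ℚ(√77):ℚ] = 2·2 = 4

[ℚ(√77, √41)/ℚ] = 4


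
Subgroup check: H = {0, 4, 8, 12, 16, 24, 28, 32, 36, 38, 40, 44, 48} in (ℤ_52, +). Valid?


Subgroup test for H = {0, 4, 8, 12, 16, 24, 28, 32, 36, 38, 40, 44, 48} in (ℤ_52, +):
(1) 0 ∈ H? Yes
(2) Closure: for all a,b ∈ H, (a+b) mod 52 ∈ H? No  [counterexample: 4 + 16 = 20 ∉ H]
(3) Inverses: for all a ∈ H, -a mod 52 ∈ H? No

No, H is not a subgroup of ℤ_52


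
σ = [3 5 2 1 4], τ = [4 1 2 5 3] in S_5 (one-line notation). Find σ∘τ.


σ∘τ: apply τ first, then σ
1 →τ 4 →σ 1
2 →τ 1 →σ 3
3 →τ 2 →σ 5
4 →τ 5 →σ 4
5 →τ 3 →σ 2

σ∘τ = [1 3 5 4 2]


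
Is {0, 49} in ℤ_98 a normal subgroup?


H = {0, 49} in ℤ_98
ℤ_98 is abelian; every subgroup of an abelian group is normal

Yes, normal subgroup


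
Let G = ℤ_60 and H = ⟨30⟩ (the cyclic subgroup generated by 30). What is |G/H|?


|⟨30⟩| = n / gcd(30, 60) = 60 / 30 = 2
H is normal (ℤ_60 is abelian).
|G/H| = |G| / |H| = 60 / 2 = 30

|G/H| = 30


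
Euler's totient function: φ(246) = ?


Factor n: 246 = 2 × 3 × 41
φ(n) = n · ∏(1 - 1/p) over distinct primes p | n
φ(246) = 246 · (1 - 1/2) · (1 - 1/3) · (1 - 1/41) = 80

φ(246) = 80


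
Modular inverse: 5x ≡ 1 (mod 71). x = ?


Use the extended Euclidean algorithm to write 1 = 5·s + 71·t; then s mod 71 is the inverse.
Euclidean algorithm:
  5 = 0·71 + 5
  71 = 14·5 + 1
  5 = 5·1 + 0
gcd(5,71) = 1
Back-substitution gives: 5·(-14) + 71·(1) = 1
So 5⁻¹ ≡ -14 ≡ 57 (mod 71)
Check: 5 × 57 = 285 ≡ 1 (mod 71) ✓

5⁻¹ ≡ 57 (mod 71)


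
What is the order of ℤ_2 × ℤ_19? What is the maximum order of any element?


|ℤ_2 × ℤ_19| = 2 × 19 = 38
Max element order = lcm(2,19) = 38
Cyclic? Yes (gcd=1)

|ℤ_2×ℤ_19| = 38, max element order = 38


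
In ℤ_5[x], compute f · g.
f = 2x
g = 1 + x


Expand and collect like terms; reduce coefficients mod 5:
x^0: 0·1 = 0 ≡ 0 (mod 5)
x^1: 0·1 + 2·1 = 2 ≡ 2 (mod 5)
x^2: 2·1 = 2 ≡ 2 (mod 5)
Result: 2x + 2x^2

f · g = 2x + 2x^2


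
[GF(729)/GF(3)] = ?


GF(729) = GF(3^6), so the extension degree is 6

[GF(729)/GF(3)] = 6


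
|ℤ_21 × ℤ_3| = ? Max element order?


|ℤ_21 × ℤ_3| = 21 × 3 = 63
Max element order = lcm(21,3) = 21
Cyclic? No (gcd=3)

|ℤ_21×ℤ_3| = 63, max element order = 21


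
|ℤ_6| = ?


ℤ_n has n elements.

|ℤ_6| = 6


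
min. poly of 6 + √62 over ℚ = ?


Let α = 6 + √62. Then α - 6 = √62, so (α - 6)² = 62, giving α² - 12α - 26 = 0. Degree 2 and α ∉ ℚ, so this is the minimal polynomial.

Minimal polynomial: x² - 12x - 26


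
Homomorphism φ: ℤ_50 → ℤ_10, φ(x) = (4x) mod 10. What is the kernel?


Kernel = preimage of identity
ker(φ) = {x ∈ ℤ_50 : 4x ≡ 0 (mod 10)}. Since 10 | 50, φ is well-defined. The kernel is the cyclic subgroup ⟨5⟩ of ℤ_50 (order 10), i.e. {0, 5, 10, 15, 20, 25, 30, 35, 40, 45}

ker(φ) = {0, 5, 10, 15, 20, 25, 30, 35, 40, 45}


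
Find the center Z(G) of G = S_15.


Z(G) = {g ∈ G | gx = xg for all x ∈ G}
S_n is non-abelian for n ≥ 3; Z(S_15) is trivial

Z(S_15) = {e}


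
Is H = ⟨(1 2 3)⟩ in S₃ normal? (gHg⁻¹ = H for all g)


H = ⟨(1 2 3)⟩ in S₃
⟨(1 2 3)⟩ has order 3 and index 2 in S₃; index-2 subgroups are normal

Yes, normal subgroup


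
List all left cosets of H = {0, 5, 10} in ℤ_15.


H = {0, 5, 10}, |H| = 3
Number of cosets = |G|/|H| = 15/3 = 5
0 + H = {0, 5, 10}
1 + H = {1, 6, 11}
2 + H = {2, 7, 12}
3 + H = {3, 8, 13}
4 + H = {4, 9, 14}

Cosets: 0+H={0,5,10}; 1+H={1,6,11}; 2+H={2,7,12}; 3+H={3,8,13}; 4+H={4,9,14}


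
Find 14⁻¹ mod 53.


Use the extended Euclidean algorithm to write 1 = 14·s + 53·t; then s mod 53 is the inverse.
Euclidean algorithm:
  14 = 0·53 + 14
  53 = 3·14 + 11
  14 = 1·11 + 3
  11 = 3·3 + 2
  3 = 1·2 + 1
  2 = 2·1 + 0
gcd(14,53) = 1
Back-substitution gives: 14·(19) + 53·(-5) = 1
So 14⁻¹ ≡ 19 ≡ 19 (mod 53)
Check: 14 × 19 = 266 ≡ 1 (mod 53) ✓

14⁻¹ ≡ 19 (mod 53)


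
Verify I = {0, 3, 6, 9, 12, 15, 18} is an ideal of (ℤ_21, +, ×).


Check ideal conditions for I = {0, 3, 6, 9, 12, 15, 18} in ℤ_21:
(1) I is an additive subgroup? Yes
(2) For r ∈ ℤ_21 and a ∈ I: r·a ∈ I? Yes

Yes, I is an ideal of ℤ_21


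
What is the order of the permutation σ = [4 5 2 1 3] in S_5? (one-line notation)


Cycle decomposition: (1 4) (2 5 3)
Cycle lengths: 2, 3
Order = lcm(2, 3) = 6

ord(σ) = 6


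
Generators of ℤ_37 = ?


g generates ℤ_n iff gcd(g,n) = 1
Prime factors of 37: 37
Generators are g ∈ {1,...,36} not divisible by any of these primes.
Generators: {1, 2, 3, 4, 5, 6, 7, 8, 9, 10, 11, 12, 13, 14, 15, 16, 17, 18, 19, 20, 21, 22, 23, 24, 25, 26, 27, 28, 29, 30, 31, 32, 33, 34, 35, 36}
Number of generators = φ(37) = 36

Generators of ℤ_37 = {1, 2, 3, 4, 5, 6, 7, 8, 9, 10, 11, 12, 13, 14, 15, 16, 17, 18, 19, 20, 21, 22, 23, 24, 25, 26, 27, 28, 29, 30, 31, 32, 33, 34, 35, 36}
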